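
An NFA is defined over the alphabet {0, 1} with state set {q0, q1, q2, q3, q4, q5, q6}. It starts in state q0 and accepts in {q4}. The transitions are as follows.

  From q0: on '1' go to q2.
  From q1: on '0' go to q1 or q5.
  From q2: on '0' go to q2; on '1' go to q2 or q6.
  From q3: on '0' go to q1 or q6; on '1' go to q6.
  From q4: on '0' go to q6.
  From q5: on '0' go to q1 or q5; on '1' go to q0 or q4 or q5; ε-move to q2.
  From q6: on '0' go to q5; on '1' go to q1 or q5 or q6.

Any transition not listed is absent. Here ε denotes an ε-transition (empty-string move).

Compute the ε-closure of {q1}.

{q1}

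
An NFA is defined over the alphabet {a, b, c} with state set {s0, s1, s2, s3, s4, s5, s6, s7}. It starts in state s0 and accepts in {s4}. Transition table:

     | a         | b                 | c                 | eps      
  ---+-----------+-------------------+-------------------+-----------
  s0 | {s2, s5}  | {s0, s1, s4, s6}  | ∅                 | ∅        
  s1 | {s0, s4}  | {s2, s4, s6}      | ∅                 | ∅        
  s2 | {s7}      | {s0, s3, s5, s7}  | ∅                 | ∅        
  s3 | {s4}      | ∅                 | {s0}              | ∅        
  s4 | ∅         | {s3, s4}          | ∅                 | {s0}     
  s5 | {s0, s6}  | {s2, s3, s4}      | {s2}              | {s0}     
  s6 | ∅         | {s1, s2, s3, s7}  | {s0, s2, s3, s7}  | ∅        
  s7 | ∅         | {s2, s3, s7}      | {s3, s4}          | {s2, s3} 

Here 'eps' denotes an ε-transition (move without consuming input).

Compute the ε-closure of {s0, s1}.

{s0, s1}

Begin with {s0, s1}.
No ε-moves leave this set, so the closure equals the set itself.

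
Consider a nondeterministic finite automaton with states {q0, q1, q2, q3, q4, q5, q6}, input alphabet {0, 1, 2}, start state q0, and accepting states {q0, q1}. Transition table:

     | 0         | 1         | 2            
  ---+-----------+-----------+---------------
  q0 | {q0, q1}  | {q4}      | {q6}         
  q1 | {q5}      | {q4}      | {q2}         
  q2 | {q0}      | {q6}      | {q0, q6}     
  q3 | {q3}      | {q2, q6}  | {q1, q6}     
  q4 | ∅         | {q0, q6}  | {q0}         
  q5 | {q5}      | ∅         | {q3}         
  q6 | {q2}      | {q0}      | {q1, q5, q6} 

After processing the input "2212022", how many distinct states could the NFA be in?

4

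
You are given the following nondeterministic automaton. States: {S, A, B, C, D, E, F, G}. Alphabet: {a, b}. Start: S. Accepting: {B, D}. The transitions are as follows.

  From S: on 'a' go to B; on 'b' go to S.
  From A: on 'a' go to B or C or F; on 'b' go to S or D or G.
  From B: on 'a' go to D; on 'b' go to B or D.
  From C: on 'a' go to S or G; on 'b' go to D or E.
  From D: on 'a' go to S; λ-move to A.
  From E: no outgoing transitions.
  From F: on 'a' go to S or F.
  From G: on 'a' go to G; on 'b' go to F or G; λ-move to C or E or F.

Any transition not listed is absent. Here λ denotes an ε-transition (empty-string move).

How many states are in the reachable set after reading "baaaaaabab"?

Start in {S}.
Read 'b': S→{S}; now {S}.
Read 'a': S→{B}; now {B}.
Read 'a': B→{D}; union {D}; ε-closure = {A, D}.
Read 'a': A→{B, C, F}, D→{S}; now {S, B, C, F}.
Read 'a': S→{B}, B→{D}, C→{S, G}, F→{S, F}; union {S, B, D, F, G}; ε-closure = {S, A, B, C, D, E, F, G}.
Read 'a': S→{B}, A→{B, C, F}, B→{D}, C→{S, G}, D→{S}, E→∅, F→{S, F}, G→{G}; union {S, B, C, D, F, G}; ε-closure = {S, A, B, C, D, E, F, G}.
Read 'a': S→{B}, A→{B, C, F}, B→{D}, C→{S, G}, D→{S}, E→∅, F→{S, F}, G→{G}; union {S, B, C, D, F, G}; ε-closure = {S, A, B, C, D, E, F, G}.
Read 'b': S→{S}, A→{S, D, G}, B→{B, D}, C→{D, E}, D→∅, E→∅, F→∅, G→{F, G}; union {S, B, D, E, F, G}; ε-closure = {S, A, B, C, D, E, F, G}.
Read 'a': S→{B}, A→{B, C, F}, B→{D}, C→{S, G}, D→{S}, E→∅, F→{S, F}, G→{G}; union {S, B, C, D, F, G}; ε-closure = {S, A, B, C, D, E, F, G}.
Read 'b': S→{S}, A→{S, D, G}, B→{B, D}, C→{D, E}, D→∅, E→∅, F→∅, G→{F, G}; union {S, B, D, E, F, G}; ε-closure = {S, A, B, C, D, E, F, G}.
That set has 8 states.

8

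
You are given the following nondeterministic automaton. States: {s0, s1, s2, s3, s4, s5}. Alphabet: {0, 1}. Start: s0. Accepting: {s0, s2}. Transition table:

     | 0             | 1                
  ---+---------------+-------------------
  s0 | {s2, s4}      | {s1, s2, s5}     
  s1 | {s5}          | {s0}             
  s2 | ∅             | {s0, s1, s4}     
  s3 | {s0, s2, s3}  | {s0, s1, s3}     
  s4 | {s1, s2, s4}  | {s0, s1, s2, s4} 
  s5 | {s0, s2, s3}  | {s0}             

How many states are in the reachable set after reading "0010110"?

Start in {s0}.
Read '0': s0→{s2, s4}; now {s2, s4}.
Read '0': s2→∅, s4→{s1, s2, s4}; now {s1, s2, s4}.
Read '1': s1→{s0}, s2→{s0, s1, s4}, s4→{s0, s1, s2, s4}; now {s0, s1, s2, s4}.
Read '0': s0→{s2, s4}, s1→{s5}, s2→∅, s4→{s1, s2, s4}; now {s1, s2, s4, s5}.
Read '1': s1→{s0}, s2→{s0, s1, s4}, s4→{s0, s1, s2, s4}, s5→{s0}; now {s0, s1, s2, s4}.
Read '1': s0→{s1, s2, s5}, s1→{s0}, s2→{s0, s1, s4}, s4→{s0, s1, s2, s4}; now {s0, s1, s2, s4, s5}.
Read '0': s0→{s2, s4}, s1→{s5}, s2→∅, s4→{s1, s2, s4}, s5→{s0, s2, s3}; now {s0, s1, s2, s3, s4, s5}.
That set has 6 states.

6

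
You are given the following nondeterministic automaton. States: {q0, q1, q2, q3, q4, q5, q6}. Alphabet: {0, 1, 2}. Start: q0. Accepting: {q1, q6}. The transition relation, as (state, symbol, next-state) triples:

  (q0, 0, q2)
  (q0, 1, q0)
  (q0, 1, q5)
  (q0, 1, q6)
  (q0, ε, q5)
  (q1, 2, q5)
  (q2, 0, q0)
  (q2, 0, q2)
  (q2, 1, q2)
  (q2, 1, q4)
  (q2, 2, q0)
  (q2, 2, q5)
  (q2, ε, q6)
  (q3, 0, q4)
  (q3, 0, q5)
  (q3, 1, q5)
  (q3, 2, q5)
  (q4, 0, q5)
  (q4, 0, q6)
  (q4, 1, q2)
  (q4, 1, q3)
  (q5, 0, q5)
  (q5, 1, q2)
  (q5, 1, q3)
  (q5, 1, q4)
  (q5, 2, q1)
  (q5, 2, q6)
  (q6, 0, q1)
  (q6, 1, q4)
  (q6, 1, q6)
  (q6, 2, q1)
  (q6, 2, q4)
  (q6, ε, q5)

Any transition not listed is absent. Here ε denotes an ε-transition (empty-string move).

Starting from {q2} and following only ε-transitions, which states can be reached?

Begin with {q2}.
ε-move q2 → q6; add q6.
ε-move q6 → q5; add q5.

{q2, q5, q6}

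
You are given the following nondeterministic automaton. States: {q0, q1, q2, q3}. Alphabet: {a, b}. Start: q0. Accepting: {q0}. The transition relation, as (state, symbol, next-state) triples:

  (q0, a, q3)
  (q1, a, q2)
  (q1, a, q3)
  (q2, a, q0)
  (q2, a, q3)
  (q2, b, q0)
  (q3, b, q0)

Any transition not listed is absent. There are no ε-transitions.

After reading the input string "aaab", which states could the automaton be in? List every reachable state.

∅

Start in {q0}.
Read 'a': {q0} → {q3}.
Read 'a': {q3} → ∅.
The set is empty and remains empty for the remaining 2 symbols.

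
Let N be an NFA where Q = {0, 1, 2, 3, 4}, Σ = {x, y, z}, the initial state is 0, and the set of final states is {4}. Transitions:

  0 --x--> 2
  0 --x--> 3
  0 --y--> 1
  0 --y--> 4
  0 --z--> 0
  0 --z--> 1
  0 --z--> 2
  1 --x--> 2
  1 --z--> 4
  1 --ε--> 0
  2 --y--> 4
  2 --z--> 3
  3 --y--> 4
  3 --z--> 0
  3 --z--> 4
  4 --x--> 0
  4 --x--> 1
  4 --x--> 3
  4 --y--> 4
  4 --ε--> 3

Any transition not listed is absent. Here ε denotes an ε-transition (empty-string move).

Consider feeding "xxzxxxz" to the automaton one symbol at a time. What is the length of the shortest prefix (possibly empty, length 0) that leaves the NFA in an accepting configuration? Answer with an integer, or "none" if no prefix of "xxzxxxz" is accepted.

Start in {0}.
Read 'x': {0} → {2, 3}.
Read 'x': {2, 3} → ∅.
The set is empty and remains empty for the remaining 5 symbols.
No reachable set along the way intersects F.

none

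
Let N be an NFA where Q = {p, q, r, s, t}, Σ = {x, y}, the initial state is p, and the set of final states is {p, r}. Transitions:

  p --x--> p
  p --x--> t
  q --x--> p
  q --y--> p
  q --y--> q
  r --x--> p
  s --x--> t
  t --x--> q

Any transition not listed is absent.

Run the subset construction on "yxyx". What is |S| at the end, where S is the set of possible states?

0

Start in {p}.
Read 'y': p→∅; now ∅.
The set is empty and remains empty for the remaining 3 symbols.
That set has 0 states.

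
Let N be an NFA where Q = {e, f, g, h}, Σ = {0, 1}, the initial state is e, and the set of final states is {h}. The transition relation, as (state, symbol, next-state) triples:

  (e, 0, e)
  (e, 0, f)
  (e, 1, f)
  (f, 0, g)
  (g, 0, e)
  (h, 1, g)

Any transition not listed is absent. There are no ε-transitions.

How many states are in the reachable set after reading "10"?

1

Start in {e}.
Read '1': e→{f}; now {f}.
Read '0': f→{g}; now {g}.
That set has 1 state.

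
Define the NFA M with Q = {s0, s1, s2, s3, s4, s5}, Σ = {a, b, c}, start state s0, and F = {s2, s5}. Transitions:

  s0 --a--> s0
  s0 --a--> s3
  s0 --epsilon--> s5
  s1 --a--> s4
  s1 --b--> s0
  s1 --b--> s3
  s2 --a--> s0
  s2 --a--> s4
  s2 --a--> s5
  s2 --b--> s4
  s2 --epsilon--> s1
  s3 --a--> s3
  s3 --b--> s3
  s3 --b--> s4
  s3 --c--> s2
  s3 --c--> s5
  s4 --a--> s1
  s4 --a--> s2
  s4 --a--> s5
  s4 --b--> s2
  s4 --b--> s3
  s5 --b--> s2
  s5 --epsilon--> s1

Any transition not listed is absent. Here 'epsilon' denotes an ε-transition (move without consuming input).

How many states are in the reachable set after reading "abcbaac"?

Start: ε-closure({s0}) = {s0, s1, s5}.
Read 'a': s0→{s0, s3}, s1→{s4}, s5→∅; union {s0, s3, s4}; ε-closure = {s0, s1, s3, s4, s5}.
Read 'b': s0→∅, s1→{s0, s3}, s3→{s3, s4}, s4→{s2, s3}, s5→{s2}; union {s0, s2, s3, s4}; ε-closure = {s0, s1, s2, s3, s4, s5}.
Read 'c': s0→∅, s1→∅, s2→∅, s3→{s2, s5}, s4→∅, s5→∅; union {s2, s5}; ε-closure = {s1, s2, s5}.
Read 'b': s1→{s0, s3}, s2→{s4}, s5→{s2}; union {s0, s2, s3, s4}; ε-closure = {s0, s1, s2, s3, s4, s5}.
Read 'a': s0→{s0, s3}, s1→{s4}, s2→{s0, s4, s5}, s3→{s3}, s4→{s1, s2, s5}, s5→∅; now {s0, s1, s2, s3, s4, s5}.
Read 'a': s0→{s0, s3}, s1→{s4}, s2→{s0, s4, s5}, s3→{s3}, s4→{s1, s2, s5}, s5→∅; now {s0, s1, s2, s3, s4, s5}.
Read 'c': s0→∅, s1→∅, s2→∅, s3→{s2, s5}, s4→∅, s5→∅; union {s2, s5}; ε-closure = {s1, s2, s5}.
That set has 3 states.

3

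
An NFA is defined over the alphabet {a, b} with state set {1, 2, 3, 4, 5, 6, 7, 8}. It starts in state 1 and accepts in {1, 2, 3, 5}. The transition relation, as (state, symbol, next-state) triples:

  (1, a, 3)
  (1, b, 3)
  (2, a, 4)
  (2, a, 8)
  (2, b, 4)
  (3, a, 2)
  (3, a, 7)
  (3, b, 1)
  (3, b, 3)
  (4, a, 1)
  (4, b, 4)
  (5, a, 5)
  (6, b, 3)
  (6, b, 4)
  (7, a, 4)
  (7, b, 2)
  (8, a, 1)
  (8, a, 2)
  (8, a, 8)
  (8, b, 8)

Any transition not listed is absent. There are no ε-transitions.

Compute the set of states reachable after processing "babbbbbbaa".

{3}

Start in {1}.
Read 'b': 1→{3}; now {3}.
Read 'a': 3→{2, 7}; now {2, 7}.
Read 'b': 2→{4}, 7→{2}; now {2, 4}.
Read 'b': 2→{4}, 4→{4}; now {4}.
Read 'b': 4→{4}; now {4}.
Read 'b': 4→{4}; now {4}.
Read 'b': 4→{4}; now {4}.
Read 'b': 4→{4}; now {4}.
Read 'a': 4→{1}; now {1}.
Read 'a': 1→{3}; now {3}.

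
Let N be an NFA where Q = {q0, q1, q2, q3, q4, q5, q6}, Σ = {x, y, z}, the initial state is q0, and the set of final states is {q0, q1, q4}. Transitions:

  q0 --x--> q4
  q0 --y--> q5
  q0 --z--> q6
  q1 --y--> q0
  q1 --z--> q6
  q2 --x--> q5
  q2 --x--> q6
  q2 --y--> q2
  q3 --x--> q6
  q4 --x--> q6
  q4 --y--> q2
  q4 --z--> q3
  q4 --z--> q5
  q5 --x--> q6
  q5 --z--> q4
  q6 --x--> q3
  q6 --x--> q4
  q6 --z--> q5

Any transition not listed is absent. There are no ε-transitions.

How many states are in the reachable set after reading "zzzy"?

Start in {q0}.
Read 'z': {q0} → {q6}.
Read 'z': {q6} → {q5}.
Read 'z': {q5} → {q4}.
Read 'y': {q4} → {q2}.
That set has 1 state.

1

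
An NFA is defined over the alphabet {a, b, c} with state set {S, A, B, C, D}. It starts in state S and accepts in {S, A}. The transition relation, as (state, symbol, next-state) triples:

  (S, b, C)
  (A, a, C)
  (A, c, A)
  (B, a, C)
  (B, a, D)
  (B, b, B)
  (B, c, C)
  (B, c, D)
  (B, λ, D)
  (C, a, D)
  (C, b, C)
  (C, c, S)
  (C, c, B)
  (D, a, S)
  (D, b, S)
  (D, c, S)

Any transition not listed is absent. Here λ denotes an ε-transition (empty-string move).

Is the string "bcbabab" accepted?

Start in {S}.
Read 'b': {S} → {C}.
Read 'c': {C} → {S, B, D}.
Read 'b': {S, B, D} → {S, B, C, D}.
Read 'a': {S, B, C, D} → {S, C, D}.
Read 'b': {S, C, D} → {S, C}.
Read 'a': {S, C} → {D}.
Read 'b': {D} → {S}.
The final set {S} contains the accepting state S.

Yes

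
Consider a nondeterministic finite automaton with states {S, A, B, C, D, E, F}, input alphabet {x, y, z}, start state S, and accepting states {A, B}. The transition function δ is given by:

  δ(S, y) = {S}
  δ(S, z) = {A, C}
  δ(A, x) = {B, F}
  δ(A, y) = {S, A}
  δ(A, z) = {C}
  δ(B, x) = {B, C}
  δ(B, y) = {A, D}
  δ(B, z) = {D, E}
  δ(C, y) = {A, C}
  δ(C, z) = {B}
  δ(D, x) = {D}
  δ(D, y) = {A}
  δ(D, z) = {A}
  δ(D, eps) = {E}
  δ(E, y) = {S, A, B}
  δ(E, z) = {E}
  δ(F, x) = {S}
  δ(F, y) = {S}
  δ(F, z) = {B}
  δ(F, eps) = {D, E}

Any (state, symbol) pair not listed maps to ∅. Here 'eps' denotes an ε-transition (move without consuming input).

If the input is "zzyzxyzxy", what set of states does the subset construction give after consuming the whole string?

Start in {S}.
Read 'z': S→{A, C}; now {A, C}.
Read 'z': A→{C}, C→{B}; now {B, C}.
Read 'y': B→{A, D}, C→{A, C}; union {A, C, D}; ε-closure = {A, C, D, E}.
Read 'z': A→{C}, C→{B}, D→{A}, E→{E}; now {A, B, C, E}.
Read 'x': A→{B, F}, B→{B, C}, C→∅, E→∅; union {B, C, F}; ε-closure = {B, C, D, E, F}.
Read 'y': B→{A, D}, C→{A, C}, D→{A}, E→{S, A, B}, F→{S}; union {S, A, B, C, D}; ε-closure = {S, A, B, C, D, E}.
Read 'z': S→{A, C}, A→{C}, B→{D, E}, C→{B}, D→{A}, E→{E}; now {A, B, C, D, E}.
Read 'x': A→{B, F}, B→{B, C}, C→∅, D→{D}, E→∅; union {B, C, D, F}; ε-closure = {B, C, D, E, F}.
Read 'y': B→{A, D}, C→{A, C}, D→{A}, E→{S, A, B}, F→{S}; union {S, A, B, C, D}; ε-closure = {S, A, B, C, D, E}.

{S, A, B, C, D, E}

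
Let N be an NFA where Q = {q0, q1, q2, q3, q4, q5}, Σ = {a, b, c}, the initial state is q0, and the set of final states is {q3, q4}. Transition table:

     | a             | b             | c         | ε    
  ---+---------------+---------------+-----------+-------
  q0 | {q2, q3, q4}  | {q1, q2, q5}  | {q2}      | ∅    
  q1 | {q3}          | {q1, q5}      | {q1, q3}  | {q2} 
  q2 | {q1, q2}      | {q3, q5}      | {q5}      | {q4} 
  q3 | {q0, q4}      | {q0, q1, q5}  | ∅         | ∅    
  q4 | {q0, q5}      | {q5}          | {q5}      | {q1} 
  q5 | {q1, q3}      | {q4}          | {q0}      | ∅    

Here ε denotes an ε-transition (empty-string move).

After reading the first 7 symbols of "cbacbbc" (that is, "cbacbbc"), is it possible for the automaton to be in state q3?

Start in {q0}.
Read 'c': {q0} → {q1, q2, q4}.
Read 'b': {q1, q2, q4} → {q1, q2, q3, q4, q5}.
Read 'a': {q1, q2, q3, q4, q5} → {q0, q1, q2, q3, q4, q5}.
Read 'c': {q0, q1, q2, q3, q4, q5} → {q0, q1, q2, q3, q4, q5}.
Read 'b': {q0, q1, q2, q3, q4, q5} → {q0, q1, q2, q3, q4, q5}.
Read 'b': {q0, q1, q2, q3, q4, q5} → {q0, q1, q2, q3, q4, q5}.
Read 'c': {q0, q1, q2, q3, q4, q5} → {q0, q1, q2, q3, q4, q5}.
State q3 is in {q0, q1, q2, q3, q4, q5}.

Yes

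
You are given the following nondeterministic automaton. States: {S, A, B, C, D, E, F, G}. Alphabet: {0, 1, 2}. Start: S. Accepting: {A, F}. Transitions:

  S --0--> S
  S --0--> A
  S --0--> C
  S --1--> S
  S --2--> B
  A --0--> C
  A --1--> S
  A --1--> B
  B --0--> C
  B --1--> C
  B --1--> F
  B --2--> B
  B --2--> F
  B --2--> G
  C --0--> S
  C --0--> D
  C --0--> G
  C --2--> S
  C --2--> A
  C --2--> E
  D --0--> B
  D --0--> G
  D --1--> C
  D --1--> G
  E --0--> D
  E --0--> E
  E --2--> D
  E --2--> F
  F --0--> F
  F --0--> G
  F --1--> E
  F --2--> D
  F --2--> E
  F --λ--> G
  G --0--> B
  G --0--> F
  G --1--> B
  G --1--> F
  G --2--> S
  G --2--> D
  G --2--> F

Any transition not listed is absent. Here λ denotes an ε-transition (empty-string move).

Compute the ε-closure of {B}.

{B}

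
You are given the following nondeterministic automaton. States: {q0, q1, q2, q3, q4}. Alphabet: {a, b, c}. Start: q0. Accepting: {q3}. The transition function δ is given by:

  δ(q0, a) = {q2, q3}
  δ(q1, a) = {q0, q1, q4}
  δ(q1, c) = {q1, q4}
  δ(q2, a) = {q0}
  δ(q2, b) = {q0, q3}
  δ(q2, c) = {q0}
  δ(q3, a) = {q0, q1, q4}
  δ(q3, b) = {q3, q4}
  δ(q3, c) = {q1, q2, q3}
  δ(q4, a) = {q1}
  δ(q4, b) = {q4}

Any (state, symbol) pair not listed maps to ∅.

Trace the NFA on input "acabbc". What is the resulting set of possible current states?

Start in {q0}.
Read 'a': {q0} → {q2, q3}.
Read 'c': {q2, q3} → {q0, q1, q2, q3}.
Read 'a': {q0, q1, q2, q3} → {q0, q1, q2, q3, q4}.
Read 'b': {q0, q1, q2, q3, q4} → {q0, q3, q4}.
Read 'b': {q0, q3, q4} → {q3, q4}.
Read 'c': {q3, q4} → {q1, q2, q3}.

{q1, q2, q3}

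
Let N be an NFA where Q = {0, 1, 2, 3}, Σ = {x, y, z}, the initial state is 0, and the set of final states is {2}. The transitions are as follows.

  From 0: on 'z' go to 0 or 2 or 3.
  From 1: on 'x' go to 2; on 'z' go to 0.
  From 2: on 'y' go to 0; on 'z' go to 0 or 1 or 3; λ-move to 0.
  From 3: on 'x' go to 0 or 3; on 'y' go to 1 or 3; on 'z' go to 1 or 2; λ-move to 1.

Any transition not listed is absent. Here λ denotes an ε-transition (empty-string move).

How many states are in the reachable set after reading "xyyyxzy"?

0

Start in {0}.
Read 'x': 0→∅; now ∅.
The set is empty and remains empty for the remaining 6 symbols.
That set has 0 states.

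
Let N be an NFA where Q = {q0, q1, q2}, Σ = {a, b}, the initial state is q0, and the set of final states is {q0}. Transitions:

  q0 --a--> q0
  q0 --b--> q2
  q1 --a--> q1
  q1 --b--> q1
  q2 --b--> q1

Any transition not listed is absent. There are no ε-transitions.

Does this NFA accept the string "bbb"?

No

Start in {q0}.
Read 'b': q0→{q2}; now {q2}.
Read 'b': q2→{q1}; now {q1}.
Read 'b': q1→{q1}; now {q1}.
The final set {q1} contains no accepting state.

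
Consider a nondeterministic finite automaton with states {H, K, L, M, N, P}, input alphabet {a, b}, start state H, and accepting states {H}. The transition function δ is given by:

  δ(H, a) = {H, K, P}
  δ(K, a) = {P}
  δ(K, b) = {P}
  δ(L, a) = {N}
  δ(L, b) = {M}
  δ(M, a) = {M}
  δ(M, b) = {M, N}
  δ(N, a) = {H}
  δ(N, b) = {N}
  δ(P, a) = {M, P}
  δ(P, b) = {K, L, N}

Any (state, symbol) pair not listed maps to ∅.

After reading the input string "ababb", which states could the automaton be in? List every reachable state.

{M, N, P}

Start in {H}.
Read 'a': H→{H, K, P}; now {H, K, P}.
Read 'b': H→∅, K→{P}, P→{K, L, N}; now {K, L, N, P}.
Read 'a': K→{P}, L→{N}, N→{H}, P→{M, P}; now {H, M, N, P}.
Read 'b': H→∅, M→{M, N}, N→{N}, P→{K, L, N}; now {K, L, M, N}.
Read 'b': K→{P}, L→{M}, M→{M, N}, N→{N}; now {M, N, P}.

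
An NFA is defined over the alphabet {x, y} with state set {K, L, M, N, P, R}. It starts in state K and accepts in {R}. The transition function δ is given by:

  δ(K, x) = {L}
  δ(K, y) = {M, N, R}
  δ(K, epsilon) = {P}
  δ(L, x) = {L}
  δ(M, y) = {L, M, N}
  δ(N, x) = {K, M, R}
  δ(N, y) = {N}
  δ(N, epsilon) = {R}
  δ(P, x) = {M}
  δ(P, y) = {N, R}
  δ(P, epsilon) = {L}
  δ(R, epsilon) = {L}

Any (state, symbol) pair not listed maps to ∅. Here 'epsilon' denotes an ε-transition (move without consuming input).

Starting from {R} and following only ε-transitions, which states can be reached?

{L, R}

Begin with {R}.
ε-move R → L; add L.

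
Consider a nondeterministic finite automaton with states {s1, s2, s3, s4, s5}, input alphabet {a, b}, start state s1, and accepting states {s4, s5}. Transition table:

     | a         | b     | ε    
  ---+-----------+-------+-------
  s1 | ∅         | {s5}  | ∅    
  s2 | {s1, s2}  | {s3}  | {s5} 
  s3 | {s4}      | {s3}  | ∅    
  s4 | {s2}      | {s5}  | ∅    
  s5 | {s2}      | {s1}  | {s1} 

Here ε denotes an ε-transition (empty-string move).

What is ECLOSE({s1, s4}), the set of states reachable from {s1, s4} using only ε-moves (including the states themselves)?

{s1, s4}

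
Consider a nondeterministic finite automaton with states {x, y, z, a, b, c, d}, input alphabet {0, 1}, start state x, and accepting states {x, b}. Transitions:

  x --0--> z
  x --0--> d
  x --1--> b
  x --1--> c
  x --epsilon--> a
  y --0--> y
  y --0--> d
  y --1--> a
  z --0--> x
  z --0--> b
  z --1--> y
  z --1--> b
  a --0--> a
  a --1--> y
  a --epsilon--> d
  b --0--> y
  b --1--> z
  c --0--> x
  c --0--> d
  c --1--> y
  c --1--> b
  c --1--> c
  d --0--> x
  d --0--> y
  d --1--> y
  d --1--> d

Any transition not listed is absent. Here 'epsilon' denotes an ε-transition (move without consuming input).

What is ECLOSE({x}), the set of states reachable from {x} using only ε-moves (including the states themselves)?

Begin with {x}.
ε-move x → a; add a.
ε-move a → d; add d.

{x, a, d}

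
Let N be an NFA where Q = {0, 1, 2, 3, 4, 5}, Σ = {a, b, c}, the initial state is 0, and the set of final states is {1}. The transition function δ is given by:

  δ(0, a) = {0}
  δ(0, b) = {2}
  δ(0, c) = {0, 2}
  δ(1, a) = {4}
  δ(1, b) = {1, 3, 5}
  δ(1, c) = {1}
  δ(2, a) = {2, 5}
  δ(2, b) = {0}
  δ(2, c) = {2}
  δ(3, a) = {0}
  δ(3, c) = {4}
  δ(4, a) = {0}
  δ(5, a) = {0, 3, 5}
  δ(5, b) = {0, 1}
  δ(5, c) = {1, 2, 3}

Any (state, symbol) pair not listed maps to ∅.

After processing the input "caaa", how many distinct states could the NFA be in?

Start in {0}.
Read 'c': {0} → {0, 2}.
Read 'a': {0, 2} → {0, 2, 5}.
Read 'a': {0, 2, 5} → {0, 2, 3, 5}.
Read 'a': {0, 2, 3, 5} → {0, 2, 3, 5}.
That set has 4 states.

4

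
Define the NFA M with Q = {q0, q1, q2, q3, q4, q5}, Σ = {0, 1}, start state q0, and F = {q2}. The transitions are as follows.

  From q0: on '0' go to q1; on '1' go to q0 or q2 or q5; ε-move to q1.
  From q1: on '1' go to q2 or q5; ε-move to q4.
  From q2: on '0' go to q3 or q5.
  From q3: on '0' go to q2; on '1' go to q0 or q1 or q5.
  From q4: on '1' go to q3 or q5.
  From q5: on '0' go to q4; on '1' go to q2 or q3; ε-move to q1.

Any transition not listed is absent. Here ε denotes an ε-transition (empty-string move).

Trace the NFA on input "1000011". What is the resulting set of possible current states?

Start: ε-closure({q0}) = {q0, q1, q4}.
Read '1': {q0, q1, q4} → {q0, q1, q2, q3, q4, q5}.
Read '0': {q0, q1, q2, q3, q4, q5} → {q1, q2, q3, q4, q5}.
Read '0': {q1, q2, q3, q4, q5} → {q1, q2, q3, q4, q5}.
Read '0': {q1, q2, q3, q4, q5} → {q1, q2, q3, q4, q5}.
Read '0': {q1, q2, q3, q4, q5} → {q1, q2, q3, q4, q5}.
Read '1': {q1, q2, q3, q4, q5} → {q0, q1, q2, q3, q4, q5}.
Read '1': {q0, q1, q2, q3, q4, q5} → {q0, q1, q2, q3, q4, q5}.

{q0, q1, q2, q3, q4, q5}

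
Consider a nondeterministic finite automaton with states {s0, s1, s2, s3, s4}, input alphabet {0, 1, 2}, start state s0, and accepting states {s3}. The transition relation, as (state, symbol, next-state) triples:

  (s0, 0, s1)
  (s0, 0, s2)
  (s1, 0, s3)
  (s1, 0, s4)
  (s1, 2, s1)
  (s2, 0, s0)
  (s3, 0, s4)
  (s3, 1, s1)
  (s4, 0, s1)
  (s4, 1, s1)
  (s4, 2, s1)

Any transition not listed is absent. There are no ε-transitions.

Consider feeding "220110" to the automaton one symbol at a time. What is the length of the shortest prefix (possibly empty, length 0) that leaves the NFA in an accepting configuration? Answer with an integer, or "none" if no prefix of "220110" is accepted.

none

Start in {s0}.
Read '2': {s0} → ∅.
The set is empty and remains empty for the remaining 5 symbols.
No reachable set along the way intersects F.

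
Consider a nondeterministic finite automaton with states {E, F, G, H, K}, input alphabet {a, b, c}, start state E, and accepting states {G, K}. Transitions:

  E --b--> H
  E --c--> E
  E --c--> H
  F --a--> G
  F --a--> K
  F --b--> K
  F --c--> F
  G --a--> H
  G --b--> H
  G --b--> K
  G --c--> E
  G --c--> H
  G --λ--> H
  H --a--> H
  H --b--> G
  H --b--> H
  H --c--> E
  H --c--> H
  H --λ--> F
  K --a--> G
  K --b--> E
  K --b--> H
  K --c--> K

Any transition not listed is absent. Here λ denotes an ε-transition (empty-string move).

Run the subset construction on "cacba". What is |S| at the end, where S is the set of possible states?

4

Start in {E}.
Read 'c': E→{E, H}; union {E, H}; ε-closure = {E, F, H}.
Read 'a': E→∅, F→{G, K}, H→{H}; union {G, H, K}; ε-closure = {F, G, H, K}.
Read 'c': F→{F}, G→{E, H}, H→{E, H}, K→{K}; now {E, F, H, K}.
Read 'b': E→{H}, F→{K}, H→{G, H}, K→{E, H}; union {E, G, H, K}; ε-closure = {E, F, G, H, K}.
Read 'a': E→∅, F→{G, K}, G→{H}, H→{H}, K→{G}; union {G, H, K}; ε-closure = {F, G, H, K}.
That set has 4 states.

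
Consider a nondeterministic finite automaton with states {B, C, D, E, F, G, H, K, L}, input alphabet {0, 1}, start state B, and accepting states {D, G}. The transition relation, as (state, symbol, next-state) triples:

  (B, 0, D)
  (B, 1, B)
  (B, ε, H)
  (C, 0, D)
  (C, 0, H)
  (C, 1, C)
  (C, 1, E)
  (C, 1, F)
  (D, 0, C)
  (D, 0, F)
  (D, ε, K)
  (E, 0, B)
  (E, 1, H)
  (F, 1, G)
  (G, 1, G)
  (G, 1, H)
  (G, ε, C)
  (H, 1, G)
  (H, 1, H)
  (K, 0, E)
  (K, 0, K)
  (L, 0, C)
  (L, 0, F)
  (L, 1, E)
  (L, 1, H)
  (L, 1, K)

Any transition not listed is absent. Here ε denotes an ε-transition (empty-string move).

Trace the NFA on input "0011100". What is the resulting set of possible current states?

{C, D, E, F, K}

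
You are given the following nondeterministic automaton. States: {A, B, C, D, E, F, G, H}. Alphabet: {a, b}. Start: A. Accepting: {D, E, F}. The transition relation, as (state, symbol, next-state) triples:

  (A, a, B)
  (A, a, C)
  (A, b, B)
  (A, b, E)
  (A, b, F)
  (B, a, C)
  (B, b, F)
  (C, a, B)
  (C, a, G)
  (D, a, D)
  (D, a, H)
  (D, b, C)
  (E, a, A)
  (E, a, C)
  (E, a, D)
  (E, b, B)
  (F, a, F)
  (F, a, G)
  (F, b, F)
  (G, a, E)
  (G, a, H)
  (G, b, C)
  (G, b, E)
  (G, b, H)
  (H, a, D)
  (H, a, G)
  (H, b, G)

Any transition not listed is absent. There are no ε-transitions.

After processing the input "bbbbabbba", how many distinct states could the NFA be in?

Start in {A}.
Read 'b': A→{B, E, F}; now {B, E, F}.
Read 'b': B→{F}, E→{B}, F→{F}; now {B, F}.
Read 'b': B→{F}, F→{F}; now {F}.
Read 'b': F→{F}; now {F}.
Read 'a': F→{F, G}; now {F, G}.
Read 'b': F→{F}, G→{C, E, H}; now {C, E, F, H}.
Read 'b': C→∅, E→{B}, F→{F}, H→{G}; now {B, F, G}.
Read 'b': B→{F}, F→{F}, G→{C, E, H}; now {C, E, F, H}.
Read 'a': C→{B, G}, E→{A, C, D}, F→{F, G}, H→{D, G}; now {A, B, C, D, F, G}.
That set has 6 states.

6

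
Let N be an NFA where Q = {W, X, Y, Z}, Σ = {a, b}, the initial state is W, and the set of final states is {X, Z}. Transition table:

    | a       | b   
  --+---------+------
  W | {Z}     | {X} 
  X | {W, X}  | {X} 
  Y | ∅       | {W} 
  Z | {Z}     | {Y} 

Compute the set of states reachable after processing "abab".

∅

Start in {W}.
Read 'a': {W} → {Z}.
Read 'b': {Z} → {Y}.
Read 'a': {Y} → ∅.
The set is empty and remains empty for the remaining 1 symbol.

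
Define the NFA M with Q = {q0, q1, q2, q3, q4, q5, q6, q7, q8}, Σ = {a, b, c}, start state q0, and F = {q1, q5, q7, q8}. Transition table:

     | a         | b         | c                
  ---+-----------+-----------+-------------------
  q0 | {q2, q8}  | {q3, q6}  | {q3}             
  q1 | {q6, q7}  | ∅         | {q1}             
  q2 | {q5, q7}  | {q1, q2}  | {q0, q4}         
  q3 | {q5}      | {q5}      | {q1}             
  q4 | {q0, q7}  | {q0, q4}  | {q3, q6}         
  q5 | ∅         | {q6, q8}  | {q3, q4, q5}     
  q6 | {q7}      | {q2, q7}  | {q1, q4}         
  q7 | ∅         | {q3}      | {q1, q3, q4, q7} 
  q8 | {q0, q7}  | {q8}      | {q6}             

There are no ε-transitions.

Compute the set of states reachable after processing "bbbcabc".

{q0, q1, q3, q4, q6, q7}

Start in {q0}.
Read 'b': q0→{q3, q6}; now {q3, q6}.
Read 'b': q3→{q5}, q6→{q2, q7}; now {q2, q5, q7}.
Read 'b': q2→{q1, q2}, q5→{q6, q8}, q7→{q3}; now {q1, q2, q3, q6, q8}.
Read 'c': q1→{q1}, q2→{q0, q4}, q3→{q1}, q6→{q1, q4}, q8→{q6}; now {q0, q1, q4, q6}.
Read 'a': q0→{q2, q8}, q1→{q6, q7}, q4→{q0, q7}, q6→{q7}; now {q0, q2, q6, q7, q8}.
Read 'b': q0→{q3, q6}, q2→{q1, q2}, q6→{q2, q7}, q7→{q3}, q8→{q8}; now {q1, q2, q3, q6, q7, q8}.
Read 'c': q1→{q1}, q2→{q0, q4}, q3→{q1}, q6→{q1, q4}, q7→{q1, q3, q4, q7}, q8→{q6}; now {q0, q1, q3, q4, q6, q7}.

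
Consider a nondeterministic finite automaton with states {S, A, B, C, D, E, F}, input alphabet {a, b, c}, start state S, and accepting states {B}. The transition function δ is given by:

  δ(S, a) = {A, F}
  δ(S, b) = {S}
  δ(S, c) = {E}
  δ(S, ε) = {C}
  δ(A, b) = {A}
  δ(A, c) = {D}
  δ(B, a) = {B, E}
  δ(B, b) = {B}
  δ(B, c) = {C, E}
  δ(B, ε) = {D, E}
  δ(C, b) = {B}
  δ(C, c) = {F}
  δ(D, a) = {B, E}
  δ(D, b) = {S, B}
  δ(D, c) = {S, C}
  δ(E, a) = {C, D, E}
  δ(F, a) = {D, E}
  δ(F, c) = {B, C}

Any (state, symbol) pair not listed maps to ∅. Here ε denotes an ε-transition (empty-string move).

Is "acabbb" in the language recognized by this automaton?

Yes

Start: ε-closure({S}) = {S, C}.
Read 'a': {S, C} → {A, F}.
Read 'c': {A, F} → {B, C, D, E}.
Read 'a': {B, C, D, E} → {B, C, D, E}.
Read 'b': {B, C, D, E} → {S, B, C, D, E}.
Read 'b': {S, B, C, D, E} → {S, B, C, D, E}.
Read 'b': {S, B, C, D, E} → {S, B, C, D, E}.
The final set {S, B, C, D, E} contains the accepting state B.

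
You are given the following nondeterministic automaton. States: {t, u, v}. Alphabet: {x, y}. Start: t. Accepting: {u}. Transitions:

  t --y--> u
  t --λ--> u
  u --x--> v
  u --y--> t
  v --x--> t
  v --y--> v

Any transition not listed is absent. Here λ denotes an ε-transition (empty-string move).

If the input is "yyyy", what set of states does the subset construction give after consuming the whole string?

{t, u}

Start: ε-closure({t}) = {t, u}.
Read 'y': {t, u} → {t, u}.
Read 'y': {t, u} → {t, u}.
Read 'y': {t, u} → {t, u}.
Read 'y': {t, u} → {t, u}.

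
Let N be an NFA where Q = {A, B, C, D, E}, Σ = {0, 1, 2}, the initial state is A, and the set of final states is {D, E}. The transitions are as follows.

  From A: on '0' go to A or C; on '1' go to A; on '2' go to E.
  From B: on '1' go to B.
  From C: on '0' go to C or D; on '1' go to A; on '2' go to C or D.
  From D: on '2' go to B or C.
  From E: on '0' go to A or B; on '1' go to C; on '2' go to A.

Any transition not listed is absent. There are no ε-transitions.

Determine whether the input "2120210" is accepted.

Start in {A}.
Read '2': {A} → {E}.
Read '1': {E} → {C}.
Read '2': {C} → {C, D}.
Read '0': {C, D} → {C, D}.
Read '2': {C, D} → {B, C, D}.
Read '1': {B, C, D} → {A, B}.
Read '0': {A, B} → {A, C}.
The final set {A, C} contains no accepting state.

No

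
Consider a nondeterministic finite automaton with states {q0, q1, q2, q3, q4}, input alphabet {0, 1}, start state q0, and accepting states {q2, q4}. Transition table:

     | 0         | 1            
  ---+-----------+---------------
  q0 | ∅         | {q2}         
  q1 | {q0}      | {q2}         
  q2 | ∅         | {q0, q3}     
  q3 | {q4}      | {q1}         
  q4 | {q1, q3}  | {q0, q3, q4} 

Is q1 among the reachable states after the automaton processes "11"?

Start in {q0}.
Read '1': {q0} → {q2}.
Read '1': {q2} → {q0, q3}.
State q1 is not in {q0, q3}.

No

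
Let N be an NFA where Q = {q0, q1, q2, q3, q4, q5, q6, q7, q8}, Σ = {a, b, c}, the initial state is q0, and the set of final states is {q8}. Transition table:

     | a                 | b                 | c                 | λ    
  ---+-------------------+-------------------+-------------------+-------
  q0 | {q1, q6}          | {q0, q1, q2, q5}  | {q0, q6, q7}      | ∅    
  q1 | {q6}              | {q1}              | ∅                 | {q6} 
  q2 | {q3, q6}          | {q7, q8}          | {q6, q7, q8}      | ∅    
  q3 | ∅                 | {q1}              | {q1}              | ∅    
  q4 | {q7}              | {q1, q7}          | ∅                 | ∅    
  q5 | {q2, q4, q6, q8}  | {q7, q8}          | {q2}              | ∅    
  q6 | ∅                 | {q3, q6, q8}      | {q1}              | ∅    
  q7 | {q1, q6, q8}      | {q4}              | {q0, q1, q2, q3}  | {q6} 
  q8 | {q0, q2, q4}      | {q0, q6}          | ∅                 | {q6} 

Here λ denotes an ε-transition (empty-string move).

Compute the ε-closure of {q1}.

Begin with {q1}.
ε-move q1 → q6; add q6.

{q1, q6}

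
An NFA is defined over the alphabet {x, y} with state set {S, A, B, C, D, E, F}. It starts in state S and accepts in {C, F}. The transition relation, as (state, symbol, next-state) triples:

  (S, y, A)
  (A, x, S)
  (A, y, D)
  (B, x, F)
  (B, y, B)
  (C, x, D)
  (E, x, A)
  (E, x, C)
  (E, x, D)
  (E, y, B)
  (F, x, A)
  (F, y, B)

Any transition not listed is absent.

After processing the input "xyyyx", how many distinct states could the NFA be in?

Start in {S}.
Read 'x': S→∅; now ∅.
The set is empty and remains empty for the remaining 4 symbols.
That set has 0 states.

0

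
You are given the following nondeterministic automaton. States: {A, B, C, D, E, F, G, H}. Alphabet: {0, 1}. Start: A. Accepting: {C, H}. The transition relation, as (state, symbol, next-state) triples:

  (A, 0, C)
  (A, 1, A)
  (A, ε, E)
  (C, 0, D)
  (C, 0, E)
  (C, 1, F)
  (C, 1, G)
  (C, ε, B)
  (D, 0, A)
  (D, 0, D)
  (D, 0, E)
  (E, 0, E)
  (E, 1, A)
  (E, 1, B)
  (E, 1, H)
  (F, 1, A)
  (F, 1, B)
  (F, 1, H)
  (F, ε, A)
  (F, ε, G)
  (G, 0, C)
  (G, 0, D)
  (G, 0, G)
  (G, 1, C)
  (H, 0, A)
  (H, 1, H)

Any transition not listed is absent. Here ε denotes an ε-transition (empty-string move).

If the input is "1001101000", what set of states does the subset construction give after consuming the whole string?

Start: ε-closure({A}) = {A, E}.
Read '1': {A, E} → {A, B, E, H}.
Read '0': {A, B, E, H} → {A, B, C, E}.
Read '0': {A, B, C, E} → {B, C, D, E}.
Read '1': {B, C, D, E} → {A, B, E, F, G, H}.
Read '1': {A, B, E, F, G, H} → {A, B, C, E, H}.
Read '0': {A, B, C, E, H} → {A, B, C, D, E}.
Read '1': {A, B, C, D, E} → {A, B, E, F, G, H}.
Read '0': {A, B, E, F, G, H} → {A, B, C, D, E, G}.
Read '0': {A, B, C, D, E, G} → {A, B, C, D, E, G}.
Read '0': {A, B, C, D, E, G} → {A, B, C, D, E, G}.

{A, B, C, D, E, G}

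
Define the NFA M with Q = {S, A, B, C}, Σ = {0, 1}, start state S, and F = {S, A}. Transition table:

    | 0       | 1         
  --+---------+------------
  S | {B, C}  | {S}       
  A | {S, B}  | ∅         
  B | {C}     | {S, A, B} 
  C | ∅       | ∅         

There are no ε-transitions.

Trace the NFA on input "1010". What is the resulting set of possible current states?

Start in {S}.
Read '1': S→{S}; now {S}.
Read '0': S→{B, C}; now {B, C}.
Read '1': B→{S, A, B}, C→∅; now {S, A, B}.
Read '0': S→{B, C}, A→{S, B}, B→{C}; now {S, B, C}.

{S, B, C}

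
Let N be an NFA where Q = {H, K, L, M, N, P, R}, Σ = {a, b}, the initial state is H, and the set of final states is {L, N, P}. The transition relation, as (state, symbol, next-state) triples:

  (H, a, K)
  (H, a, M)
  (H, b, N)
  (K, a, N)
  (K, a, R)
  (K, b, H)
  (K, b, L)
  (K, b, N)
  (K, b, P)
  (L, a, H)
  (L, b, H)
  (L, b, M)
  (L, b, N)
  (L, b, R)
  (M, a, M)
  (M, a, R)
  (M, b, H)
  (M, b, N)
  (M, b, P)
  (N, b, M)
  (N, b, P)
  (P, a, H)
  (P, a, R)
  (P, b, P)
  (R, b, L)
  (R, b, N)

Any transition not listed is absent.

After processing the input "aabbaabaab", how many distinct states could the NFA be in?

5

Start in {H}.
Read 'a': {H} → {K, M}.
Read 'a': {K, M} → {M, N, R}.
Read 'b': {M, N, R} → {H, L, M, N, P}.
Read 'b': {H, L, M, N, P} → {H, M, N, P, R}.
Read 'a': {H, M, N, P, R} → {H, K, M, R}.
Read 'a': {H, K, M, R} → {K, M, N, R}.
Read 'b': {K, M, N, R} → {H, L, M, N, P}.
Read 'a': {H, L, M, N, P} → {H, K, M, R}.
Read 'a': {H, K, M, R} → {K, M, N, R}.
Read 'b': {K, M, N, R} → {H, L, M, N, P}.
That set has 5 states.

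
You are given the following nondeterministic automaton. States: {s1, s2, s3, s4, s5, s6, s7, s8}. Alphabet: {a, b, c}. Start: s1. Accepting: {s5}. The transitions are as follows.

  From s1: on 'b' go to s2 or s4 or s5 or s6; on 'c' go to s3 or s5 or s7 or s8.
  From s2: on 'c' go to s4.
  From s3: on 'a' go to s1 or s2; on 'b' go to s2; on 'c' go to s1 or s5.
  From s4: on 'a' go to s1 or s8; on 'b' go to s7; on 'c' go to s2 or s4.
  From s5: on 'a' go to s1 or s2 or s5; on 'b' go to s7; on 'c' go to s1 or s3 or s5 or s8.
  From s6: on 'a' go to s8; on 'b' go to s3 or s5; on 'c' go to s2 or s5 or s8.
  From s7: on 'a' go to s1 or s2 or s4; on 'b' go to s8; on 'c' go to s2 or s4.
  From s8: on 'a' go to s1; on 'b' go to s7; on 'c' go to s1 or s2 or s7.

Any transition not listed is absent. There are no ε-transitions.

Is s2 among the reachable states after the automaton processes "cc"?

Start in {s1}.
Read 'c': {s1} → {s3, s5, s7, s8}.
Read 'c': {s3, s5, s7, s8} → {s1, s2, s3, s4, s5, s7, s8}.
State s2 is in {s1, s2, s3, s4, s5, s7, s8}.

Yes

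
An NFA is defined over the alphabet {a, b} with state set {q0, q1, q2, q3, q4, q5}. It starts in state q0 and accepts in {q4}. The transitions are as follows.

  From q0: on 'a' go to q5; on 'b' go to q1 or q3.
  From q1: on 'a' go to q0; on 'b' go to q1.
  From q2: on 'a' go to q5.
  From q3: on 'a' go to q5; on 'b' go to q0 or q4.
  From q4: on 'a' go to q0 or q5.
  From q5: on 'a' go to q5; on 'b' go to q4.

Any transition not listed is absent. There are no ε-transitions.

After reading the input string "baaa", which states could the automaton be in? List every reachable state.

{q5}

Start in {q0}.
Read 'b': q0→{q1, q3}; now {q1, q3}.
Read 'a': q1→{q0}, q3→{q5}; now {q0, q5}.
Read 'a': q0→{q5}, q5→{q5}; now {q5}.
Read 'a': q5→{q5}; now {q5}.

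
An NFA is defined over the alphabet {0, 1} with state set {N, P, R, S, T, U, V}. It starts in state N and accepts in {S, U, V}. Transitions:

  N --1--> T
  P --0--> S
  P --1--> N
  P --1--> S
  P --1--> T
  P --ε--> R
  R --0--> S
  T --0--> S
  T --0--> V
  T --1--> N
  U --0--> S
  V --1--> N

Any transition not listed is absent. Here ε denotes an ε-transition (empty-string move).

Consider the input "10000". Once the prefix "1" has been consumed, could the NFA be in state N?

Start in {N}.
Read '1': N→{T}; now {T}.
State N is not in {T}.

No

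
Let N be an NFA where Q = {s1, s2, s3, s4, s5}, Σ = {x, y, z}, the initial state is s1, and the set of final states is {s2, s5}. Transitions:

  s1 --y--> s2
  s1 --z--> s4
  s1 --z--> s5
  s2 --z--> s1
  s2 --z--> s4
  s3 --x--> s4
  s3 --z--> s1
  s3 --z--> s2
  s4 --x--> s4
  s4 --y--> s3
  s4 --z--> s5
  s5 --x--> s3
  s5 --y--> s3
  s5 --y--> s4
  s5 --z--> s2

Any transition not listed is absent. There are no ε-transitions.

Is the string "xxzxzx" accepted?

Start in {s1}.
Read 'x': s1→∅; now ∅.
The set is empty and remains empty for the remaining 5 symbols.
The final set ∅ contains no accepting state.

No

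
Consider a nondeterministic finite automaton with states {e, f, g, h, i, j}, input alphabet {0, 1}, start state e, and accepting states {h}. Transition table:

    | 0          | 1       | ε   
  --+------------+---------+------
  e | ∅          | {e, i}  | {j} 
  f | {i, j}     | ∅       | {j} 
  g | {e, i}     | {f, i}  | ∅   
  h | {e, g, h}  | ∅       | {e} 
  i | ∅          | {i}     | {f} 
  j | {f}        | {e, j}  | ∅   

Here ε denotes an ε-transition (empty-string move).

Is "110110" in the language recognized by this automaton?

Start: ε-closure({e}) = {e, j}.
Read '1': {e, j} → {e, f, i, j}.
Read '1': {e, f, i, j} → {e, f, i, j}.
Read '0': {e, f, i, j} → {f, i, j}.
Read '1': {f, i, j} → {e, f, i, j}.
Read '1': {e, f, i, j} → {e, f, i, j}.
Read '0': {e, f, i, j} → {f, i, j}.
The final set {f, i, j} contains no accepting state.

No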